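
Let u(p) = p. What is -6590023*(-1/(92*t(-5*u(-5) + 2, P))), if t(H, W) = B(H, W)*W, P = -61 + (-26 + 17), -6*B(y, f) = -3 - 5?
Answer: -19770069/25760 ≈ -767.47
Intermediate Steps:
B(y, f) = 4/3 (B(y, f) = -(-3 - 5)/6 = -⅙*(-8) = 4/3)
P = -70 (P = -61 - 9 = -70)
t(H, W) = 4*W/3
-6590023*(-1/(92*t(-5*u(-5) + 2, P))) = -6590023/((-368*(-70)/3)) = -6590023/((-92*(-280/3))) = -6590023/25760/3 = -6590023*3/25760 = -19770069/25760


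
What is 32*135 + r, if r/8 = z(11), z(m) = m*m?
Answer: 5288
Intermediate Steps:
z(m) = m²
r = 968 (r = 8*11² = 8*121 = 968)
32*135 + r = 32*135 + 968 = 4320 + 968 = 5288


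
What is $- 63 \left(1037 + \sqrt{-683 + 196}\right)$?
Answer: $-65331 - 63 i \sqrt{487} \approx -65331.0 - 1390.3 i$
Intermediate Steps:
$- 63 \left(1037 + \sqrt{-683 + 196}\right) = - 63 \left(1037 + \sqrt{-487}\right) = - 63 \left(1037 + i \sqrt{487}\right) = -65331 - 63 i \sqrt{487}$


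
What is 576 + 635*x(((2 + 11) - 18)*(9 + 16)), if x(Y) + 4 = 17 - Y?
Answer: 88206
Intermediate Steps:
x(Y) = 13 - Y (x(Y) = -4 + (17 - Y) = 13 - Y)
576 + 635*x(((2 + 11) - 18)*(9 + 16)) = 576 + 635*(13 - ((2 + 11) - 18)*(9 + 16)) = 576 + 635*(13 - (13 - 18)*25) = 576 + 635*(13 - (-5)*25) = 576 + 635*(13 - 1*(-125)) = 576 + 635*(13 + 125) = 576 + 635*138 = 576 + 87630 = 88206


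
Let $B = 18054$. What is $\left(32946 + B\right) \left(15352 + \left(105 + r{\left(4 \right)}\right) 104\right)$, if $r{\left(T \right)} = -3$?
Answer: $1323960000$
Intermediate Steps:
$\left(32946 + B\right) \left(15352 + \left(105 + r{\left(4 \right)}\right) 104\right) = \left(32946 + 18054\right) \left(15352 + \left(105 - 3\right) 104\right) = 51000 \left(15352 + 102 \cdot 104\right) = 51000 \left(15352 + 10608\right) = 51000 \cdot 25960 = 1323960000$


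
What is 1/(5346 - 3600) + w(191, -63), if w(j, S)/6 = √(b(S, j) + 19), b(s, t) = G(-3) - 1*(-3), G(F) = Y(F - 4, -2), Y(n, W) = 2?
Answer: 1/1746 + 12*√6 ≈ 29.394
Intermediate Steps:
G(F) = 2
b(s, t) = 5 (b(s, t) = 2 - 1*(-3) = 2 + 3 = 5)
w(j, S) = 12*√6 (w(j, S) = 6*√(5 + 19) = 6*√24 = 6*(2*√6) = 12*√6)
1/(5346 - 3600) + w(191, -63) = 1/(5346 - 3600) + 12*√6 = 1/1746 + 12*√6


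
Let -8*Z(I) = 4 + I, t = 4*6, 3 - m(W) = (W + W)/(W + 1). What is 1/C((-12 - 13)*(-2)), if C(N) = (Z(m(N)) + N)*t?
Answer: 17/20143 ≈ 0.00084397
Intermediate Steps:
m(W) = 3 - 2*W/(1 + W) (m(W) = 3 - (W + W)/(W + 1) = 3 - 2*W/(1 + W))
t = 24
Z(I) = -½ - I/8 (Z(I) = -(4 + I)/8 = -½ - I/8)
C(N) = -12 + 24*N - 3*(3 + N)/(1 + N) (C(N) = ((-½ - (3 + N)/(8*(1 + N))) + N)*24 = (-½ + N - (3 + N)/(8*(1 + N)))*24 = -12 + 24*N - 3*(3 + N)/(1 + N))
1/C((-12 - 13)*(-2)) = 1/(3*(-7 + 3*((-12 - 13)*(-2)) + 8*((-12 - 13)*(-2))²)/(1 + (-12 - 13)*(-2))) = 1/(3*(-7 + 3*(-25*(-2)) + 8*(-25*(-2))²)/(1 - 25*(-2))) = 1/(3*(-7 + 3*50 + 8*50²)/(1 + 50)) = 1/(3*(-7 + 150 + 8*2500)/51) = 1/(3*(1/51)*(-7 + 150 + 20000)) = 1/(3*(1/51)*20143) = 1/(20143/17) = 17/20143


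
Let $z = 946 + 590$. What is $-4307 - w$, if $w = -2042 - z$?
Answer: $-729$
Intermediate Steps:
$z = 1536$
$w = -3578$ ($w = -2042 - 1536 = -3578$)
$-4307 - w = -4307 - -3578 = -4307 + 3578 = -729$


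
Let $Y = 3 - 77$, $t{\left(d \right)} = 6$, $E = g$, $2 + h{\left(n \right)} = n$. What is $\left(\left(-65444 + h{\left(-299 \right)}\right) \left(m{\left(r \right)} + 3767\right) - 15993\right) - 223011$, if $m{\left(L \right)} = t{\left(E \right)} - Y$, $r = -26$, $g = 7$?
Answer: $-253160019$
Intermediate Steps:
$h{\left(n \right)} = -2 + n$
$E = 7$
$Y = -74$ ($Y = 3 - 77 = -74$)
$m{\left(L \right)} = 80$ ($m{\left(L \right)} = 6 - -74 = 6 + 74 = 80$)
$\left(\left(-65444 + h{\left(-299 \right)}\right) \left(m{\left(r \right)} + 3767\right) - 15993\right) - 223011 = \left(\left(-65444 - 301\right) \left(80 + 3767\right) - 15993\right) - 223011 = \left(\left(-65444 - 301\right) 3847 - 15993\right) - 223011 = \left(\left(-65745\right) 3847 - 15993\right) - 223011 = \left(-252921015 - 15993\right) - 223011 = -252937008 - 223011 = -253160019$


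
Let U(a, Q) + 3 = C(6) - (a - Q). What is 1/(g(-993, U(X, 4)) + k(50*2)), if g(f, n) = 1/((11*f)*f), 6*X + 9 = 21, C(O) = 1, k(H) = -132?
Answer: -10846539/1431743147 ≈ -0.0075758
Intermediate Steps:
X = 2 (X = -3/2 + (⅙)*21 = -3/2 + 7/2 = 2)
U(a, Q) = -2 + Q - a (U(a, Q) = -3 + (1 - (a - Q)) = -3 + (1 + (Q - a)) = -3 + (1 + Q - a) = -2 + Q - a)
g(f, n) = 1/(11*f²)
1/(g(-993, U(X, 4)) + k(50*2)) = 1/((1/11)/(-993)² - 132) = 1/((1/11)*(1/986049) - 132) = 1/(1/10846539 - 132) = 1/(-1431743147/10846539) = -10846539/1431743147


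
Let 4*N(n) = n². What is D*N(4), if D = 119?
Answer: 476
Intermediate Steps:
N(n) = n²/4
D*N(4) = 119*((¼)*4²) = 119*((¼)*16) = 119*4 = 476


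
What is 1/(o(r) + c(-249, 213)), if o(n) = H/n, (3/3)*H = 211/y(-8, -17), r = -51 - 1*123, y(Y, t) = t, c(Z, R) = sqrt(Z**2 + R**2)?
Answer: -624138/939462116159 + 26249292*sqrt(11930)/939462116159 ≈ 0.0030512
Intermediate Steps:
c(Z, R) = sqrt(R**2 + Z**2)
r = -174 (r = -51 - 123 = -174)
H = -211/17 (H = 211/(-17) = 211*(-1/17) = -211/17 ≈ -12.412)
o(n) = -211/(17*n)
1/(o(r) + c(-249, 213)) = 1/(-211/17/(-174) + sqrt(213**2 + (-249)**2)) = 1/(-211/17*(-1/174) + sqrt(45369 + 62001)) = 1/(211/2958 + sqrt(107370)) = 1/(211/2958 + 3*sqrt(11930))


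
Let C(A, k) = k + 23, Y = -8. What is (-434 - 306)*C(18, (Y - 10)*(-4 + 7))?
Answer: 22940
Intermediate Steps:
C(A, k) = 23 + k
(-434 - 306)*C(18, (Y - 10)*(-4 + 7)) = (-434 - 306)*(23 + (-8 - 10)*(-4 + 7)) = -740*(23 - 18*3) = -740*(23 - 54) = -740*(-31) = 22940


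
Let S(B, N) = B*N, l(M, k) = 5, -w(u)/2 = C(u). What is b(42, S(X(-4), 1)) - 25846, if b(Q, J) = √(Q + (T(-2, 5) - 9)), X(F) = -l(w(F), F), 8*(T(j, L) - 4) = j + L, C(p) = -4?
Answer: -25846 + √598/4 ≈ -25840.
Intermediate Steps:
w(u) = 8 (w(u) = -2*(-4) = 8)
T(j, L) = 4 + L/8 + j/8 (T(j, L) = 4 + (j + L)/8 = 4 + (L + j)/8 = 4 + (L/8 + j/8) = 4 + L/8 + j/8)
X(F) = -5 (X(F) = -1*5 = -5)
b(Q, J) = √(-37/8 + Q) (b(Q, J) = √(Q + ((4 + (⅛)*5 + (⅛)*(-2)) - 9)) = √(Q + ((4 + 5/8 - ¼) - 9)) = √(Q + (35/8 - 9)) = √(Q - 37/8) = √(-37/8 + Q))
b(42, S(X(-4), 1)) - 25846 = √(-74 + 16*42)/4 - 25846 = √(-74 + 672)/4 - 25846 = √598/4 - 25846 = -25846 + √598/4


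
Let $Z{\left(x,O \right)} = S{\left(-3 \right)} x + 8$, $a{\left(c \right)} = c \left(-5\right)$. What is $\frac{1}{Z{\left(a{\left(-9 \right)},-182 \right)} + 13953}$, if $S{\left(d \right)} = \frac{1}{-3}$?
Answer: $\frac{1}{13946} \approx 7.1705 \cdot 10^{-5}$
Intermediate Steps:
$a{\left(c \right)} = - 5 c$
$S{\left(d \right)} = - \frac{1}{3}$
$Z{\left(x,O \right)} = 8 - \frac{x}{3}$ ($Z{\left(x,O \right)} = - \frac{x}{3} + 8 = 8 - \frac{x}{3}$)
$\frac{1}{Z{\left(a{\left(-9 \right)},-182 \right)} + 13953} = \frac{1}{\left(8 - \frac{\left(-5\right) \left(-9\right)}{3}\right) + 13953} = \frac{1}{\left(8 - 15\right) + 13953} = \frac{1}{-7 + 13953} = \frac{1}{13946}$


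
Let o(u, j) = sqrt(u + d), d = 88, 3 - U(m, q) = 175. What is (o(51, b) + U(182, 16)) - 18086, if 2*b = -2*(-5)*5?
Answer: -18258 + sqrt(139) ≈ -18246.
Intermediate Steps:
U(m, q) = -172 (U(m, q) = 3 - 1*175 = 3 - 175 = -172)
b = 25 (b = (-2*(-5)*5)/2 = (10*5)/2 = (1/2)*50 = 25)
o(u, j) = sqrt(88 + u) (o(u, j) = sqrt(u + 88) = sqrt(88 + u))
(o(51, b) + U(182, 16)) - 18086 = (sqrt(88 + 51) - 172) - 18086 = (sqrt(139) - 172) - 18086 = (-172 + sqrt(139)) - 18086 = -18258 + sqrt(139)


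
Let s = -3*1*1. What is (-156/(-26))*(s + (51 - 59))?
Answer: -66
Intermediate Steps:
s = -3 (s = -3*1 = -3)
(-156/(-26))*(s + (51 - 59)) = (-156/(-26))*(-3 + (51 - 59)) = (-156*(-1/26))*(-3 - 8) = 6*(-11) = -66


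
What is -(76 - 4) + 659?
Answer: 587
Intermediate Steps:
-(76 - 4) + 659 = -1*72 + 659 = -72 + 659 = 587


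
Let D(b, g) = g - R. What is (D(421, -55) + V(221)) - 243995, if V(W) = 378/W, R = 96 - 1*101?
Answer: -53933567/221 ≈ -2.4404e+5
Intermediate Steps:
R = -5 (R = 96 - 101 = -5)
D(b, g) = 5 + g (D(b, g) = g - 1*(-5) = g + 5 = 5 + g)
(D(421, -55) + V(221)) - 243995 = ((5 - 55) + 378/221) - 243995 = (-50 + 378*(1/221)) - 243995 = (-50 + 378/221) - 243995 = -10672/221 - 243995 = -53933567/221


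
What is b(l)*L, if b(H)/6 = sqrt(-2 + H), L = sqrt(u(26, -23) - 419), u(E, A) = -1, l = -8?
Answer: -60*sqrt(42) ≈ -388.84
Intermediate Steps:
L = 2*I*sqrt(105) (L = sqrt(-1 - 419) = sqrt(-420) = 2*I*sqrt(105) ≈ 20.494*I)
b(H) = 6*sqrt(-2 + H)
b(l)*L = (6*sqrt(-2 - 8))*(2*I*sqrt(105)) = (6*sqrt(-10))*(2*I*sqrt(105)) = (6*(I*sqrt(10)))*(2*I*sqrt(105)) = (6*I*sqrt(10))*(2*I*sqrt(105)) = -60*sqrt(42)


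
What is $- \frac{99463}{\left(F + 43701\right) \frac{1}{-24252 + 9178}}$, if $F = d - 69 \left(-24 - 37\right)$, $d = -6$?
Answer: $\frac{749652631}{23952} \approx 31298.0$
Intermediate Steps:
$F = 4203$ ($F = -6 - 69 \left(-24 - 37\right) = -6 - -4209 = -6 + 4209 = 4203$)
$- \frac{99463}{\left(F + 43701\right) \frac{1}{-24252 + 9178}} = - \frac{99463}{\left(4203 + 43701\right) \frac{1}{-24252 + 9178}} = - \frac{99463}{47904 \frac{1}{-15074}} = - \frac{99463}{47904 \left(- \frac{1}{15074}\right)} = - \frac{99463}{- \frac{23952}{7537}} = \left(-99463\right) \left(- \frac{7537}{23952}\right) = \frac{749652631}{23952}$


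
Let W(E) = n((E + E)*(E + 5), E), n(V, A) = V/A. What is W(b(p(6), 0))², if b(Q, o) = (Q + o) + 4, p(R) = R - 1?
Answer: 784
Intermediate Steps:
p(R) = -1 + R
b(Q, o) = 4 + Q + o
W(E) = 10 + 2*E (W(E) = ((E + E)*(E + 5))/E = ((2*E)*(5 + E))/E = (2*E*(5 + E))/E = 10 + 2*E)
W(b(p(6), 0))² = (10 + 2*(4 + (-1 + 6) + 0))² = (10 + 2*(4 + 5 + 0))² = (10 + 2*9)² = (10 + 18)² = 28² = 784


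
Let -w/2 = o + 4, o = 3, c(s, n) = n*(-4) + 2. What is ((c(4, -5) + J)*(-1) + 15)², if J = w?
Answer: 49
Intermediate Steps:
c(s, n) = 2 - 4*n (c(s, n) = -4*n + 2 = 2 - 4*n)
w = -14 (w = -2*(3 + 4) = -2*7 = -14)
J = -14
((c(4, -5) + J)*(-1) + 15)² = (((2 - 4*(-5)) - 14)*(-1) + 15)² = (((2 + 20) - 14)*(-1) + 15)² = ((22 - 14)*(-1) + 15)² = (8*(-1) + 15)² = (-8 + 15)² = 7² = 49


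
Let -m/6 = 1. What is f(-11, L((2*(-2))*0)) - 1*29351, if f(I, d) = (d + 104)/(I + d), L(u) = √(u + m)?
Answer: -3728715/127 - 115*I*√6/127 ≈ -29360.0 - 2.218*I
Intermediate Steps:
m = -6 (m = -6*1 = -6)
L(u) = √(-6 + u) (L(u) = √(u - 6) = √(-6 + u))
f(I, d) = (104 + d)/(I + d)
f(-11, L((2*(-2))*0)) - 1*29351 = (104 + √(-6 + (2*(-2))*0))/(-11 + √(-6 + (2*(-2))*0)) - 1*29351 = (104 + √(-6 - 4*0))/(-11 + √(-6 - 4*0)) - 29351 = (104 + √(-6 + 0))/(-11 + √(-6 + 0)) - 29351 = (104 + √(-6))/(-11 + √(-6)) - 29351 = (104 + I*√6)/(-11 + I*√6) - 29351 = -29351 + (104 + I*√6)/(-11 + I*√6)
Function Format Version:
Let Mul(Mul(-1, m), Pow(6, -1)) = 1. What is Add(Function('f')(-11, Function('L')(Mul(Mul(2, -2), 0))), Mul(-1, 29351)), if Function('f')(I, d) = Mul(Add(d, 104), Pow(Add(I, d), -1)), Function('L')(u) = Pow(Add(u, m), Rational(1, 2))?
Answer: Add(Rational(-3728715, 127), Mul(Rational(-115, 127), I, Pow(6, Rational(1, 2)))) ≈ Add(-29360., Mul(-2.2180, I))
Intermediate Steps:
m = -6 (m = Mul(-6, 1) = -6)
Function('L')(u) = Pow(Add(-6, u), Rational(1, 2)) (Function('L')(u) = Pow(Add(u, -6), Rational(1, 2)) = Pow(Add(-6, u), Rational(1, 2)))
Function('f')(I, d) = Mul(Pow(Add(I, d), -1), Add(104, d)) (Function('f')(I, d) = Mul(Add(104, d), Pow(Add(I, d), -1)) = Mul(Pow(Add(I, d), -1), Add(104, d)))
Add(Function('f')(-11, Function('L')(Mul(Mul(2, -2), 0))), Mul(-1, 29351)) = Add(Mul(Pow(Add(-11, Pow(Add(-6, Mul(Mul(2, -2), 0)), Rational(1, 2))), -1), Add(104, Pow(Add(-6, Mul(Mul(2, -2), 0)), Rational(1, 2)))), Mul(-1, 29351)) = Add(Mul(Pow(Add(-11, Pow(Add(-6, Mul(-4, 0)), Rational(1, 2))), -1), Add(104, Pow(Add(-6, Mul(-4, 0)), Rational(1, 2)))), -29351) = Add(Mul(Pow(Add(-11, Pow(Add(-6, 0), Rational(1, 2))), -1), Add(104, Pow(Add(-6, 0), Rational(1, 2)))), -29351) = Add(Mul(Pow(Add(-11, Pow(-6, Rational(1, 2))), -1), Add(104, Pow(-6, Rational(1, 2)))), -29351) = Add(Mul(Pow(Add(-11, Mul(I, Pow(6, Rational(1, 2)))), -1), Add(104, Mul(I, Pow(6, Rational(1, 2))))), -29351) = Add(-29351, Mul(Pow(Add(-11, Mul(I, Pow(6, Rational(1, 2)))), -1), Add(104, Mul(I, Pow(6, Rational(1, 2))))))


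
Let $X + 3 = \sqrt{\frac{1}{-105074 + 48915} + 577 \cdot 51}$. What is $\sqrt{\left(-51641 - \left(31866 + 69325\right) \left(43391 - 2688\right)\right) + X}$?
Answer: $\frac{\sqrt{-12990099717179786677 + 112318 \sqrt{23201962975957}}}{56159} \approx 64178.0 i$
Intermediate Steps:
$X = -3 + \frac{2 \sqrt{23201962975957}}{56159}$ ($X = -3 + \sqrt{\frac{1}{-105074 + 48915} + 577 \cdot 51} = -3 + \sqrt{\frac{1}{-56159} + 29427} = -3 + \sqrt{- \frac{1}{56159} + 29427} = -3 + \sqrt{\frac{1652590892}{56159}} = -3 + \frac{2 \sqrt{23201962975957}}{56159} \approx 168.54$)
$\sqrt{\left(-51641 - \left(31866 + 69325\right) \left(43391 - 2688\right)\right) + X} = \sqrt{\left(-51641 - \left(31866 + 69325\right) \left(43391 - 2688\right)\right) - \left(3 - \frac{2 \sqrt{23201962975957}}{56159}\right)} = \sqrt{\left(-51641 - 101191 \cdot 40703\right) - \left(3 - \frac{2 \sqrt{23201962975957}}{56159}\right)} = \sqrt{\left(-51641 - 4118777273\right) - \left(3 - \frac{2 \sqrt{23201962975957}}{56159}\right)} = \sqrt{-4118828914 - \left(3 - \frac{2 \sqrt{23201962975957}}{56159}\right)} = \sqrt{-4118828917 + \frac{2 \sqrt{23201962975957}}{56159}}$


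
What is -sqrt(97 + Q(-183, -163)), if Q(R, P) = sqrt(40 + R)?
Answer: -sqrt(97 + I*sqrt(143)) ≈ -9.8675 - 0.60594*I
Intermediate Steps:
-sqrt(97 + Q(-183, -163)) = -sqrt(97 + sqrt(40 - 183)) = -sqrt(97 + sqrt(-143)) = -sqrt(97 + I*sqrt(143))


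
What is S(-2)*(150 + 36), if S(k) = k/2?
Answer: -186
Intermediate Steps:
S(k) = k/2 (S(k) = k*(½) = k/2)
S(-2)*(150 + 36) = ((½)*(-2))*(150 + 36) = -1*186 = -186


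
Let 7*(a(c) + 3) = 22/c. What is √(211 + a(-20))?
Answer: √1018430/70 ≈ 14.417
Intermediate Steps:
a(c) = -3 + 22/(7*c) (a(c) = -3 + (22/c)/7 = -3 + 22/(7*c))
√(211 + a(-20)) = √(211 + (-3 + (22/7)/(-20))) = √(211 + (-3 + (22/7)*(-1/20))) = √(211 + (-3 - 11/70)) = √(211 - 221/70) = √(14549/70) = √1018430/70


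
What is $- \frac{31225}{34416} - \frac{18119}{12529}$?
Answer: $- \frac{1014801529}{431198064} \approx -2.3534$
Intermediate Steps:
$- \frac{31225}{34416} - \frac{18119}{12529} = - \frac{1014801529}{431198064}$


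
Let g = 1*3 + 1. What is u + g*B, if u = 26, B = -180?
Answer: -694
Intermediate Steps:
g = 4 (g = 3 + 1 = 4)
u + g*B = 26 + 4*(-180) = 26 - 720 = -694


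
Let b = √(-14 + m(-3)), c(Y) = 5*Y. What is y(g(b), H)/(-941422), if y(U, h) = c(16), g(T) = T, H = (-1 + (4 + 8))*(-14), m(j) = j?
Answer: -40/470711 ≈ -8.4978e-5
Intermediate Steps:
H = -154 (H = (-1 + 12)*(-14) = 11*(-14) = -154)
b = I*√17 (b = √(-14 - 3) = √(-17) = I*√17 ≈ 4.1231*I)
y(U, h) = 80 (y(U, h) = 5*16 = 80)
y(g(b), H)/(-941422) = 80/(-941422) = 80*(-1/941422) = -40/470711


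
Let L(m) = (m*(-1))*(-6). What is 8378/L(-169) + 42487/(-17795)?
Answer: -96084164/9022065 ≈ -10.650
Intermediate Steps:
L(m) = 6*m (L(m) = -m*(-6) = 6*m)
8378/L(-169) + 42487/(-17795) = 8378/((6*(-169))) + 42487/(-17795) = 8378/(-1014) + 42487*(-1/17795) = 8378*(-1/1014) - 42487/17795 = -4189/507 - 42487/17795 = -96084164/9022065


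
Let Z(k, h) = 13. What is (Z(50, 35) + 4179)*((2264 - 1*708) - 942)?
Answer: 2573888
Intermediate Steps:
(Z(50, 35) + 4179)*((2264 - 1*708) - 942) = (13 + 4179)*((2264 - 1*708) - 942) = 4192*((2264 - 708) - 942) = 4192*(1556 - 942) = 4192*614 = 2573888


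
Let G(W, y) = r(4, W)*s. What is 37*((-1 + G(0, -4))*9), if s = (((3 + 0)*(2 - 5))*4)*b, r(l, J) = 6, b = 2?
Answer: -144189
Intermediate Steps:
s = -72 (s = (((3 + 0)*(2 - 5))*4)*2 = ((3*(-3))*4)*2 = -9*4*2 = -36*2 = -72)
G(W, y) = -432 (G(W, y) = 6*(-72) = -432)
37*((-1 + G(0, -4))*9) = 37*((-1 - 432)*9) = 37*(-433*9) = 37*(-3897) = -144189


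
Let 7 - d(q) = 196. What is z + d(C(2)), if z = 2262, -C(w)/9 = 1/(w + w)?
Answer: 2073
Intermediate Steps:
C(w) = -9/(2*w) (C(w) = -9/(w + w) = -9*1/(2*w) = -9/(2*w))
d(q) = -189 (d(q) = 7 - 1*196 = 7 - 196 = -189)
z + d(C(2)) = 2262 - 189 = 2073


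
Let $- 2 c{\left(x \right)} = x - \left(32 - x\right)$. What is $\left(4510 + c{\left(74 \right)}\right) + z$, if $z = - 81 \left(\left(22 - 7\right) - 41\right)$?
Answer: $6558$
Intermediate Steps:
$c{\left(x \right)} = 16 - x$ ($c{\left(x \right)} = - \frac{x - \left(32 - x\right)}{2} = - \frac{x + \left(-32 + x\right)}{2} = - \frac{-32 + 2 x}{2} = 16 - x$)
$z = 2106$ ($z = - 81 \left(15 - 41\right) = \left(-81\right) \left(-26\right) = 2106$)
$\left(4510 + c{\left(74 \right)}\right) + z = \left(4510 + \left(16 - 74\right)\right) + 2106 = \left(4510 - 58\right) + 2106 = 4452 + 2106 = 6558$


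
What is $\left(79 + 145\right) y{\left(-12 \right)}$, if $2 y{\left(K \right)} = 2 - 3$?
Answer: $-112$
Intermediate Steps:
$y{\left(K \right)} = - \frac{1}{2}$ ($y{\left(K \right)} = \frac{2 - 3}{2} = \frac{1}{2} \left(-1\right) = - \frac{1}{2}$)
$\left(79 + 145\right) y{\left(-12 \right)} = \left(79 + 145\right) \left(- \frac{1}{2}\right) = 224 \left(- \frac{1}{2}\right) = -112$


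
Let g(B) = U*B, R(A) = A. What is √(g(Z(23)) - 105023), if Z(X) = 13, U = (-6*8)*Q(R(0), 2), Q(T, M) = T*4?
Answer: I*√105023 ≈ 324.07*I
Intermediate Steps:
Q(T, M) = 4*T
U = 0 (U = (-6*8)*(4*0) = -48*0 = 0)
g(B) = 0 (g(B) = 0*B = 0)
√(g(Z(23)) - 105023) = √(0 - 105023) = √(-105023) = I*√105023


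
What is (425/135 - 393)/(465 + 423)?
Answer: -5263/11988 ≈ -0.43902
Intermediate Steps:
(425/135 - 393)/(465 + 423) = (425*(1/135) - 393)/888 = (85/27 - 393)*(1/888) = -10526/27*1/888 = -5263/11988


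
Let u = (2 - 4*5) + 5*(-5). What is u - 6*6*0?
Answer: -43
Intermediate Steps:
u = -43 (u = (2 - 20) - 25 = -18 - 25 = -43)
u - 6*6*0 = -43 - 6*6*0 = -43 - 36*0 = -43 + 0 = -43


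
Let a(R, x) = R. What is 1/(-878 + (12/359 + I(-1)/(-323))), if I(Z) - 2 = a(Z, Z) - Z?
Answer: -115957/101807088 ≈ -0.0011390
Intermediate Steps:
I(Z) = 2 (I(Z) = 2 + (Z - Z) = 2 + 0 = 2)
1/(-878 + (12/359 + I(-1)/(-323))) = 1/(-878 + (12/359 + 2/(-323))) = 1/(-878 + (12*(1/359) + 2*(-1/323))) = 1/(-878 + (12/359 - 2/323)) = 1/(-878 + 3158/115957) = 1/(-101807088/115957) = -115957/101807088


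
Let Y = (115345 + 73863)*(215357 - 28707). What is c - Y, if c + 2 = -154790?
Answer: -35315827992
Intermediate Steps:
c = -154792 (c = -2 - 154790 = -154792)
Y = 35315673200 (Y = 189208*186650 = 35315673200)
c - Y = -154792 - 1*35315673200 = -154792 - 35315673200 = -35315827992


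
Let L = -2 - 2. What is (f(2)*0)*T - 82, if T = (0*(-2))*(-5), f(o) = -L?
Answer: -82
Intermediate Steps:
L = -4
f(o) = 4 (f(o) = -1*(-4) = 4)
T = 0 (T = 0*(-5) = 0)
(f(2)*0)*T - 82 = (4*0)*0 - 82 = 0*0 - 82 = 0 - 82 = -82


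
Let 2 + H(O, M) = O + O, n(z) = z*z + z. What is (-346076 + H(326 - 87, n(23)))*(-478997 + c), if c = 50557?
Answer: 148068864000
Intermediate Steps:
n(z) = z + z² (n(z) = z² + z = z + z²)
H(O, M) = -2 + 2*O (H(O, M) = -2 + (O + O) = -2 + 2*O)
(-346076 + H(326 - 87, n(23)))*(-478997 + c) = (-346076 + (-2 + 2*(326 - 87)))*(-478997 + 50557) = (-346076 + (-2 + 2*239))*(-428440) = (-346076 + (-2 + 478))*(-428440) = (-346076 + 476)*(-428440) = -345600*(-428440) = 148068864000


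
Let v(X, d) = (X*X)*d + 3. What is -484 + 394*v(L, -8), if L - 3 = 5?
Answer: -201030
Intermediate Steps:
L = 8 (L = 3 + 5 = 8)
v(X, d) = 3 + d*X² (v(X, d) = X²*d + 3 = d*X² + 3 = 3 + d*X²)
-484 + 394*v(L, -8) = -484 + 394*(3 - 8*8²) = -484 + 394*(3 - 8*64) = -484 + 394*(3 - 512) = -484 + 394*(-509) = -484 - 200546 = -201030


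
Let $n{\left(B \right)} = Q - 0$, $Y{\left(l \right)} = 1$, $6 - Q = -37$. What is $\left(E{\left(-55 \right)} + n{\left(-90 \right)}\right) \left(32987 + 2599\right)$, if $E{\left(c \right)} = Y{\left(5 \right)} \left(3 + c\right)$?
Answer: $-320274$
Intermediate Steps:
$Q = 43$ ($Q = 6 - -37 = 6 + 37 = 43$)
$E{\left(c \right)} = 3 + c$ ($E{\left(c \right)} = 1 \left(3 + c\right) = 3 + c$)
$n{\left(B \right)} = 43$ ($n{\left(B \right)} = 43 - 0 = 43 + 0 = 43$)
$\left(E{\left(-55 \right)} + n{\left(-90 \right)}\right) \left(32987 + 2599\right) = \left(\left(3 - 55\right) + 43\right) \left(32987 + 2599\right) = \left(-52 + 43\right) 35586 = \left(-9\right) 35586 = -320274$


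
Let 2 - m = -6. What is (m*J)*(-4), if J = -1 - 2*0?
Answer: 32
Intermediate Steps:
J = -1 (J = -1 + 0 = -1)
m = 8 (m = 2 - 1*(-6) = 2 + 6 = 8)
(m*J)*(-4) = (8*(-1))*(-4) = -8*(-4) = 32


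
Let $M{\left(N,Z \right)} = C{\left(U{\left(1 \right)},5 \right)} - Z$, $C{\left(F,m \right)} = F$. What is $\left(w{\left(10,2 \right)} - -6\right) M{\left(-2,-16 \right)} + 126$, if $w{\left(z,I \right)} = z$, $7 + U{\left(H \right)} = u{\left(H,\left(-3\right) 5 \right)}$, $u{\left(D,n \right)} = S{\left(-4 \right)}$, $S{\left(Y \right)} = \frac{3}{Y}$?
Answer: $258$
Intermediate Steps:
$u{\left(D,n \right)} = - \frac{3}{4}$ ($u{\left(D,n \right)} = \frac{3}{-4} = 3 \left(- \frac{1}{4}\right) = - \frac{3}{4}$)
$U{\left(H \right)} = - \frac{31}{4}$ ($U{\left(H \right)} = -7 - \frac{3}{4} = - \frac{31}{4}$)
$M{\left(N,Z \right)} = - \frac{31}{4} - Z$
$\left(w{\left(10,2 \right)} - -6\right) M{\left(-2,-16 \right)} + 126 = \left(10 - -6\right) \left(- \frac{31}{4} - -16\right) + 126 = \left(10 + 6\right) \left(- \frac{31}{4} + 16\right) + 126 = 16 \cdot \frac{33}{4} + 126 = 132 + 126 = 258$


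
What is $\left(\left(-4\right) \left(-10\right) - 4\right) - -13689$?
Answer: $13725$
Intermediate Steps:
$\left(\left(-4\right) \left(-10\right) - 4\right) - -13689 = \left(40 - 4\right) + 13689 = 36 + 13689 = 13725$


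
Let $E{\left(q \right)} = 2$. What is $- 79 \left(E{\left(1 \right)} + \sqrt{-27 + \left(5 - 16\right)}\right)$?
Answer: $-158 - 79 i \sqrt{38} \approx -158.0 - 486.99 i$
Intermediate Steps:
$- 79 \left(E{\left(1 \right)} + \sqrt{-27 + \left(5 - 16\right)}\right) = - 79 \left(2 + \sqrt{-27 + \left(5 - 16\right)}\right) = - 79 \left(2 + \sqrt{-27 - 11}\right) = - 79 \left(2 + \sqrt{-38}\right) = - 79 \left(2 + i \sqrt{38}\right) = -158 - 79 i \sqrt{38}$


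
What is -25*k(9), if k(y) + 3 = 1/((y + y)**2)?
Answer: 24275/324 ≈ 74.923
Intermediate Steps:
k(y) = -3 + 1/(4*y**2) (k(y) = -3 + 1/((y + y)**2) = -3 + 1/((2*y)**2) = -3 + 1/(4*y**2))
-25*k(9) = -25*(-3 + (1/4)/9**2) = -25*(-3 + (1/4)*(1/81)) = -25*(-3 + 1/324) = -25*(-971/324) = 24275/324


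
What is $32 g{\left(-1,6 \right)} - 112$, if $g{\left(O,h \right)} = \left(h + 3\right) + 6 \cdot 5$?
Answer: $1136$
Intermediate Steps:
$g{\left(O,h \right)} = 33 + h$ ($g{\left(O,h \right)} = \left(3 + h\right) + 30 = 33 + h$)
$32 g{\left(-1,6 \right)} - 112 = 32 \left(33 + 6\right) - 112 = 32 \cdot 39 - 112 = 1248 - 112 = 1136$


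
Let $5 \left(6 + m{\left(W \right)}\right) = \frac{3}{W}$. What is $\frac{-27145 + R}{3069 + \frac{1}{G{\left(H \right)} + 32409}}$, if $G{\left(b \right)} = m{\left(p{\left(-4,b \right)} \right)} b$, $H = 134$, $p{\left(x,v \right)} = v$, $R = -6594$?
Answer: $- \frac{5331706692}{484987937} \approx -10.993$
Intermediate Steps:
$m{\left(W \right)} = -6 + \frac{3}{5 W}$ ($m{\left(W \right)} = -6 + \frac{3 \frac{1}{W}}{5} = -6 + \frac{3}{5 W}$)
$G{\left(b \right)} = b \left(-6 + \frac{3}{5 b}\right)$ ($G{\left(b \right)} = \left(-6 + \frac{3}{5 b}\right) b = b \left(-6 + \frac{3}{5 b}\right)$)
$\frac{-27145 + R}{3069 + \frac{1}{G{\left(H \right)} + 32409}} = \frac{-27145 - 6594}{3069 + \frac{1}{\left(\frac{3}{5} - 804\right) + 32409}} = - \frac{33739}{3069 + \frac{1}{\left(\frac{3}{5} - 804\right) + 32409}} = - \frac{33739}{3069 + \frac{1}{- \frac{4017}{5} + 32409}} = - \frac{33739}{3069 + \frac{1}{\frac{158028}{5}}} = - \frac{33739}{3069 + \frac{5}{158028}} = - \frac{33739}{\frac{484987937}{158028}} = \left(-33739\right) \frac{158028}{484987937} = - \frac{5331706692}{484987937}$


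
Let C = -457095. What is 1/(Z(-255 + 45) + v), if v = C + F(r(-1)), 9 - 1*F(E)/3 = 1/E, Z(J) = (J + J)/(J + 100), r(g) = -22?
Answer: -22/10055409 ≈ -2.1879e-6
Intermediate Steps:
Z(J) = 2*J/(100 + J) (Z(J) = (2*J)/(100 + J) = 2*J/(100 + J))
F(E) = 27 - 3/E
v = -10055493/22 (v = -457095 + (27 - 3/(-22)) = -457095 + (27 - 3*(-1/22)) = -457095 + (27 + 3/22) = -457095 + 597/22 = -10055493/22 ≈ -4.5707e+5)
1/(Z(-255 + 45) + v) = 1/(2*(-255 + 45)/(100 + (-255 + 45)) - 10055493/22) = 1/(2*(-210)/(100 - 210) - 10055493/22) = 1/(2*(-210)/(-110) - 10055493/22) = 1/(2*(-210)*(-1/110) - 10055493/22) = 1/(42/11 - 10055493/22) = 1/(-10055409/22) = -22/10055409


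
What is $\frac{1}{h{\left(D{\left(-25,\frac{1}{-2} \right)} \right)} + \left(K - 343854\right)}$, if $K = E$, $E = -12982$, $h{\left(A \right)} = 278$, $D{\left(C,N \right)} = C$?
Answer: $- \frac{1}{356558} \approx -2.8046 \cdot 10^{-6}$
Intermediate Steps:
$K = -12982$
$\frac{1}{h{\left(D{\left(-25,\frac{1}{-2} \right)} \right)} + \left(K - 343854\right)} = \frac{1}{278 - 356836} = \frac{1}{-356558} = - \frac{1}{356558}$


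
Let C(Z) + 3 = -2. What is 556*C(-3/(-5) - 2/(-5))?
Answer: -2780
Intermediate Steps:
C(Z) = -5 (C(Z) = -3 - 2 = -5)
556*C(-3/(-5) - 2/(-5)) = 556*(-5) = -2780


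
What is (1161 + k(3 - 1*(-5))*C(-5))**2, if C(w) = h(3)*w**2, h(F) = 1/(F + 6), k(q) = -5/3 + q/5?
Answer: 982320964/729 ≈ 1.3475e+6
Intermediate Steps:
k(q) = -5/3 + q/5 (k(q) = -5*1/3 + q*(1/5) = -5/3 + q/5)
h(F) = 1/(6 + F)
C(w) = w**2/9 (C(w) = w**2/(6 + 3) = w**2/9)
(1161 + k(3 - 1*(-5))*C(-5))**2 = (1161 + (-5/3 + (3 - 1*(-5))/5)*((1/9)*(-5)**2))**2 = (1161 + (-5/3 + (3 + 5)/5)*((1/9)*25))**2 = (1161 + (-5/3 + (1/5)*8)*(25/9))**2 = (1161 + (-5/3 + 8/5)*(25/9))**2 = (1161 - 1/15*25/9)**2 = (1161 - 5/27)**2 = (31342/27)**2 = 982320964/729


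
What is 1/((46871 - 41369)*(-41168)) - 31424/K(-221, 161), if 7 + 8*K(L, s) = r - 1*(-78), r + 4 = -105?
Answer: 28470940409837/4303620384 ≈ 6615.6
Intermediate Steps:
r = -109 (r = -4 - 105 = -109)
K(L, s) = -19/4 (K(L, s) = -7/8 + (-109 - 1*(-78))/8 = -7/8 + (-109 + 78)/8 = -7/8 + (⅛)*(-31) = -7/8 - 31/8 = -19/4)
1/((46871 - 41369)*(-41168)) - 31424/K(-221, 161) = 1/((46871 - 41369)*(-41168)) - 31424/(-19/4) = -1/41168/5502 - 31424*(-4/19) = (1/5502)*(-1/41168) + 125696/19 = -1/226506336 + 125696/19 = 28470940409837/4303620384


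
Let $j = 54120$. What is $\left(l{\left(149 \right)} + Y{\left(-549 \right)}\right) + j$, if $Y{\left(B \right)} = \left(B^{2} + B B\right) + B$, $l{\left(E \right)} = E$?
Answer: $656522$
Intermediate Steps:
$Y{\left(B \right)} = B + 2 B^{2}$ ($Y{\left(B \right)} = \left(B^{2} + B^{2}\right) + B = 2 B^{2} + B = B + 2 B^{2}$)
$\left(l{\left(149 \right)} + Y{\left(-549 \right)}\right) + j = \left(149 - 549 \left(1 + 2 \left(-549\right)\right)\right) + 54120 = \left(149 - 549 \left(1 - 1098\right)\right) + 54120 = \left(149 - -602253\right) + 54120 = \left(149 + 602253\right) + 54120 = 602402 + 54120 = 656522$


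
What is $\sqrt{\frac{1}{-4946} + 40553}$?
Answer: $\frac{\sqrt{992044627602}}{4946} \approx 201.38$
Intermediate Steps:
$\sqrt{\frac{1}{-4946} + 40553} = \sqrt{- \frac{1}{4946} + 40553} = \sqrt{\frac{200575137}{4946}} = \frac{\sqrt{992044627602}}{4946}$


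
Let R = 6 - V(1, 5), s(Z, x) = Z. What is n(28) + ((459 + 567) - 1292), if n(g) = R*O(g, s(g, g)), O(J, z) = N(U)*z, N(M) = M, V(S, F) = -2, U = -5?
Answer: -1386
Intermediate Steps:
O(J, z) = -5*z
R = 8 (R = 6 - 1*(-2) = 6 + 2 = 8)
n(g) = -40*g (n(g) = 8*(-5*g) = -40*g)
n(28) + ((459 + 567) - 1292) = -40*28 + ((459 + 567) - 1292) = -1120 + (1026 - 1292) = -1120 - 266 = -1386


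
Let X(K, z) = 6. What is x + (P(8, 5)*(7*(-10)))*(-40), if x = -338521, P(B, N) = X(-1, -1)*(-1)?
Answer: -355321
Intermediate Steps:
P(B, N) = -6 (P(B, N) = 6*(-1) = -6)
x + (P(8, 5)*(7*(-10)))*(-40) = -338521 - 42*(-10)*(-40) = -338521 - 6*(-70)*(-40) = -338521 + 420*(-40) = -338521 - 16800 = -355321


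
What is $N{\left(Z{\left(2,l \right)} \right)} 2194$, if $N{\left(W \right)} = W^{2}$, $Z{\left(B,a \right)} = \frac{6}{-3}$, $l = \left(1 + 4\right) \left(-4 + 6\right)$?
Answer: $8776$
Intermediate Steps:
$l = 10$ ($l = 5 \cdot 2 = 10$)
$Z{\left(B,a \right)} = -2$ ($Z{\left(B,a \right)} = 6 \left(- \frac{1}{3}\right) = -2$)
$N{\left(Z{\left(2,l \right)} \right)} 2194 = \left(-2\right)^{2} \cdot 2194 = 4 \cdot 2194 = 8776$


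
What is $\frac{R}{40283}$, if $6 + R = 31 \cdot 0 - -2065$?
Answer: $\frac{2059}{40283} \approx 0.051113$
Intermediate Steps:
$R = 2059$ ($R = -6 + \left(31 \cdot 0 - -2065\right) = -6 + \left(0 + 2065\right) = -6 + 2065 = 2059$)
$\frac{R}{40283} = \frac{2059}{40283}$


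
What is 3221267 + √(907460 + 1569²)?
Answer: 3221267 + √3369221 ≈ 3.2231e+6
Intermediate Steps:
3221267 + √(907460 + 1569²) = 3221267 + √(907460 + 2461761) = 3221267 + √3369221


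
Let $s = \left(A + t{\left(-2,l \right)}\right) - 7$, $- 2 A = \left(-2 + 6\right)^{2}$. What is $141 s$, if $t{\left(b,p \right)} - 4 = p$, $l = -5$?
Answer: $-2256$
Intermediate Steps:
$t{\left(b,p \right)} = 4 + p$
$A = -8$ ($A = - \frac{\left(-2 + 6\right)^{2}}{2} = - \frac{4^{2}}{2} = \left(- \frac{1}{2}\right) 16 = -8$)
$s = -16$ ($s = \left(-8 + \left(4 - 5\right)\right) - 7 = \left(-8 - 1\right) - 7 = -9 - 7 = -16$)
$141 s = 141 \left(-16\right) = -2256$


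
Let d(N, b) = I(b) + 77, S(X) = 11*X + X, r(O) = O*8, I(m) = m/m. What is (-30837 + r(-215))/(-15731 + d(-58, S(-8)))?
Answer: 32557/15653 ≈ 2.0799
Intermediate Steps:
I(m) = 1
r(O) = 8*O
S(X) = 12*X
d(N, b) = 78 (d(N, b) = 1 + 77 = 78)
(-30837 + r(-215))/(-15731 + d(-58, S(-8))) = (-30837 + 8*(-215))/(-15731 + 78) = (-30837 - 1720)/(-15653) = -32557*(-1/15653) = 32557/15653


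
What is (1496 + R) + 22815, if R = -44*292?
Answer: 11463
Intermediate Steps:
R = -12848
(1496 + R) + 22815 = (1496 - 12848) + 22815 = -11352 + 22815 = 11463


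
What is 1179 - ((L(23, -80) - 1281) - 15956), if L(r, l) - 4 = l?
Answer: 18492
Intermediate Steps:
L(r, l) = 4 + l
1179 - ((L(23, -80) - 1281) - 15956) = 1179 - (((4 - 80) - 1281) - 15956) = 1179 - ((-76 - 1281) - 15956) = 1179 - (-1357 - 15956) = 1179 - 1*(-17313) = 1179 + 17313 = 18492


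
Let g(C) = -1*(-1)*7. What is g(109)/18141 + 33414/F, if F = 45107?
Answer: 606479123/818286087 ≈ 0.74116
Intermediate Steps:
g(C) = 7 (g(C) = 1*7 = 7)
g(109)/18141 + 33414/F = 7/18141 + 33414/45107 = 606479123/818286087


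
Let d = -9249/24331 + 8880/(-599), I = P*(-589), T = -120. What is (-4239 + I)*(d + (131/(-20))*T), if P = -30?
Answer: 150880845496293/14574269 ≈ 1.0353e+7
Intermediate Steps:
I = 17670 (I = -30*(-589) = 17670)
d = -221599431/14574269 (d = -9249*1/24331 + 8880*(-1/599) = -9249/24331 - 8880/599 = -221599431/14574269 ≈ -15.205)
(-4239 + I)*(d + (131/(-20))*T) = (-4239 + 17670)*(-221599431/14574269 + (131/(-20))*(-120)) = 13431*(-221599431/14574269 + (131*(-1/20))*(-120)) = 13431*(-221599431/14574269 - 131/20*(-120)) = 13431*(-221599431/14574269 + 786) = 13431*(11233776003/14574269) = 150880845496293/14574269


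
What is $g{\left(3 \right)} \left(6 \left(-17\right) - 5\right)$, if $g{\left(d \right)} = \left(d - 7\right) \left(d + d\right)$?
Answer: $2568$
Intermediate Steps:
$g{\left(d \right)} = 2 d \left(-7 + d\right)$ ($g{\left(d \right)} = \left(-7 + d\right) 2 d = 2 d \left(-7 + d\right)$)
$g{\left(3 \right)} \left(6 \left(-17\right) - 5\right) = 2 \cdot 3 \left(-7 + 3\right) \left(6 \left(-17\right) - 5\right) = 2 \cdot 3 \left(-4\right) \left(-102 - 5\right) = \left(-24\right) \left(-107\right) = 2568$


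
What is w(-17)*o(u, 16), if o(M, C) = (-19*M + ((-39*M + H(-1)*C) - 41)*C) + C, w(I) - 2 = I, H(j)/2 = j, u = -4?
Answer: -21300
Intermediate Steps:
H(j) = 2*j
w(I) = 2 + I
o(M, C) = C - 19*M + C*(-41 - 39*M - 2*C) (o(M, C) = (-19*M + ((-39*M + (2*(-1))*C) - 41)*C) + C = (-19*M + ((-39*M - 2*C) - 41)*C) + C = (-19*M + (-41 - 39*M - 2*C)*C) + C = (-19*M + C*(-41 - 39*M - 2*C)) + C = C - 19*M + C*(-41 - 39*M - 2*C))
w(-17)*o(u, 16) = (2 - 17)*(-40*16 - 19*(-4) - 2*16² - 39*16*(-4)) = -15*(-640 + 76 - 2*256 + 2496) = -15*(-640 + 76 - 512 + 2496) = -15*1420 = -21300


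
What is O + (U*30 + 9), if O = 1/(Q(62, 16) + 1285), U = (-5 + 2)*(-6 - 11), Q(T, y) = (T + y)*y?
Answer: 3898288/2533 ≈ 1539.0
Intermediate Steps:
Q(T, y) = y*(T + y)
U = 51 (U = -3*(-17) = 51)
O = 1/2533 (O = 1/(16*(62 + 16) + 1285) = 1/(16*78 + 1285) = 1/(1248 + 1285) = 1/2533 ≈ 0.00039479)
O + (U*30 + 9) = 1/2533 + (51*30 + 9) = 1/2533 + (1530 + 9) = 1/2533 + 1539 = 3898288/2533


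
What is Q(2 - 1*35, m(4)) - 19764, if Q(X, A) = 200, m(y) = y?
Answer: -19564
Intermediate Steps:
Q(2 - 1*35, m(4)) - 19764 = 200 - 19764 = -19564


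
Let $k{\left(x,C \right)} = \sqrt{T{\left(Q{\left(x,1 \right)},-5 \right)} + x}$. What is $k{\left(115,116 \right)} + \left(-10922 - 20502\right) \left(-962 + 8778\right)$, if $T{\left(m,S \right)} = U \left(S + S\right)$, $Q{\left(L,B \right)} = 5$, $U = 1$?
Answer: $-245609984 + \sqrt{105} \approx -2.4561 \cdot 10^{8}$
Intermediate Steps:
$T{\left(m,S \right)} = 2 S$ ($T{\left(m,S \right)} = 1 \left(S + S\right) = 1 \cdot 2 S = 2 S$)
$k{\left(x,C \right)} = \sqrt{-10 + x}$ ($k{\left(x,C \right)} = \sqrt{2 \left(-5\right) + x} = \sqrt{-10 + x}$)
$k{\left(115,116 \right)} + \left(-10922 - 20502\right) \left(-962 + 8778\right) = \sqrt{-10 + 115} + \left(-10922 - 20502\right) \left(-962 + 8778\right) = \sqrt{105} - 245609984 = -245609984 + \sqrt{105}$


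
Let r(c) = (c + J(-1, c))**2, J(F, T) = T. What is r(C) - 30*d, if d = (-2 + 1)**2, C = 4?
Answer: 34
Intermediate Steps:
r(c) = 4*c**2 (r(c) = (c + c)**2 = (2*c)**2 = 4*c**2)
d = 1 (d = (-1)**2 = 1)
r(C) - 30*d = 4*4**2 - 30*1 = 4*16 - 30 = 64 - 30 = 34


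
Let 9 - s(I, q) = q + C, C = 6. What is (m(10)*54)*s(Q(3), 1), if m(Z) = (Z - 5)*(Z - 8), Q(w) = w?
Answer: 1080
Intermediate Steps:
m(Z) = (-8 + Z)*(-5 + Z) (m(Z) = (-5 + Z)*(-8 + Z) = (-8 + Z)*(-5 + Z))
s(I, q) = 3 - q (s(I, q) = 9 - (q + 6) = 9 - (6 + q) = 9 + (-6 - q) = 3 - q)
(m(10)*54)*s(Q(3), 1) = ((40 + 10**2 - 13*10)*54)*(3 - 1*1) = ((40 + 100 - 130)*54)*(3 - 1) = (10*54)*2 = 540*2 = 1080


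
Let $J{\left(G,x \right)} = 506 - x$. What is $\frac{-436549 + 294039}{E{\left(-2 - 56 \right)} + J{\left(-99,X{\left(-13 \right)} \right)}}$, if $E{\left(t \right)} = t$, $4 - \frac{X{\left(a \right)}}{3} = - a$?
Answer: $- \frac{28502}{95} \approx -300.02$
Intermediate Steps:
$X{\left(a \right)} = 12 + 3 a$ ($X{\left(a \right)} = 12 - 3 \left(- a\right) = 12 + 3 a$)
$\frac{-436549 + 294039}{E{\left(-2 - 56 \right)} + J{\left(-99,X{\left(-13 \right)} \right)}} = \frac{-436549 + 294039}{\left(-2 - 56\right) + \left(506 - \left(12 + 3 \left(-13\right)\right)\right)} = - \frac{142510}{\left(-2 - 56\right) + \left(506 - \left(12 - 39\right)\right)} = - \frac{142510}{-58 + \left(506 - -27\right)} = - \frac{142510}{-58 + \left(506 + 27\right)} = - \frac{142510}{-58 + 533} = - \frac{142510}{475} = \left(-142510\right) \frac{1}{475} = - \frac{28502}{95}$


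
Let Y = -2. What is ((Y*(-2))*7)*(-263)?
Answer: -7364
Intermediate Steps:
((Y*(-2))*7)*(-263) = (-2*(-2)*7)*(-263) = (4*7)*(-263) = 28*(-263) = -7364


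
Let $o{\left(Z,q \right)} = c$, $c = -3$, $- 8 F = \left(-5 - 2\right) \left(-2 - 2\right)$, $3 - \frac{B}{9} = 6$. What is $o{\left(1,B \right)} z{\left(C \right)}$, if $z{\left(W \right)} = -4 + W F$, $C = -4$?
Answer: $-30$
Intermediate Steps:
$B = -27$ ($B = 27 - 54 = -27$)
$F = - \frac{7}{2}$ ($F = - \frac{\left(-5 - 2\right) \left(-2 - 2\right)}{8} = - \frac{\left(-7\right) \left(-4\right)}{8} = \left(- \frac{1}{8}\right) 28 = - \frac{7}{2} \approx -3.5$)
$o{\left(Z,q \right)} = -3$
$z{\left(W \right)} = -4 - \frac{7 W}{2}$ ($z{\left(W \right)} = -4 + W \left(- \frac{7}{2}\right) = -4 - \frac{7 W}{2}$)
$o{\left(1,B \right)} z{\left(C \right)} = - 3 \left(-4 - -14\right) = - 3 \left(-4 + 14\right) = \left(-3\right) 10 = -30$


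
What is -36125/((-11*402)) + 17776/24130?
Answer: 475150861/53351430 ≈ 8.9061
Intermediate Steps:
-36125/((-11*402)) + 17776/24130 = -36125/(-4422) + 17776*(1/24130) = -36125*(-1/4422) + 8888/12065 = 36125/4422 + 8888/12065 = 475150861/53351430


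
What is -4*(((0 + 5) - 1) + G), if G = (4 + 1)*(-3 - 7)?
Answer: 184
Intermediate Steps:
G = -50 (G = 5*(-10) = -50)
-4*(((0 + 5) - 1) + G) = -4*(((0 + 5) - 1) - 50) = -4*((5 - 1) - 50) = -4*(4 - 50) = -4*(-46) = 184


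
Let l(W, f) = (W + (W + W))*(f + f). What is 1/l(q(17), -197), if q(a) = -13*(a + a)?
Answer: 1/522444 ≈ 1.9141e-6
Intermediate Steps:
q(a) = -26*a
l(W, f) = 6*W*f (l(W, f) = (W + 2*W)*(2*f) = (3*W)*(2*f) = 6*W*f)
1/l(q(17), -197) = 1/(6*(-26*17)*(-197)) = 1/(6*(-442)*(-197)) = 1/522444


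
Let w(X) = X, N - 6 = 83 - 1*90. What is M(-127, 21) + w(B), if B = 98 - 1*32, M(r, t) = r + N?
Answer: -62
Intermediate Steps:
N = -1 (N = 6 + (83 - 1*90) = 6 + (83 - 90) = 6 - 7 = -1)
M(r, t) = -1 + r (M(r, t) = r - 1 = -1 + r)
B = 66 (B = 98 - 32 = 66)
M(-127, 21) + w(B) = (-1 - 127) + 66 = -128 + 66 = -62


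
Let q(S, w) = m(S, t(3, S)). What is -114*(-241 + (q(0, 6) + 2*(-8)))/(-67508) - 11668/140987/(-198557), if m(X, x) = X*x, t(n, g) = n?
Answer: -58583294867417/134986854669898 ≈ -0.43399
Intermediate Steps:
q(S, w) = 3*S (q(S, w) = S*3 = 3*S)
-114*(-241 + (q(0, 6) + 2*(-8)))/(-67508) - 11668/140987/(-198557) = -114*(-241 + (3*0 + 2*(-8)))/(-67508) - 11668/140987/(-198557) = -114*(-241 + (0 - 16))*(-1/67508) - 11668*1/140987*(-1/198557) = -114*(-241 - 16)*(-1/67508) - 11668/140987*(-1/198557) = -114*(-257)*(-1/67508) + 11668/27993955759 = 29298*(-1/67508) + 11668/27993955759 = -14649/33754 + 11668/27993955759 = -58583294867417/134986854669898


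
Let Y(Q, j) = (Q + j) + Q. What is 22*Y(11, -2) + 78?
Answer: 518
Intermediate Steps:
Y(Q, j) = j + 2*Q
22*Y(11, -2) + 78 = 22*(-2 + 2*11) + 78 = 22*(-2 + 22) + 78 = 22*20 + 78 = 440 + 78 = 518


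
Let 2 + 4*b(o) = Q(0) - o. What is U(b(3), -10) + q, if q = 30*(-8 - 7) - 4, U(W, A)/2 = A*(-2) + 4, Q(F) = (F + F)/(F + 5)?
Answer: -406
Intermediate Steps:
Q(F) = 2*F/(5 + F) (Q(F) = (2*F)/(5 + F) = 2*F/(5 + F))
b(o) = -1/2 - o/4 (b(o) = -1/2 + (2*0/(5 + 0) - o)/4 = -1/2 + (2*0/5 - o)/4 = -1/2 + (2*0*(1/5) - o)/4 = -1/2 + (0 - o)/4 = -1/2 + (-o)/4 = -1/2 - o/4)
U(W, A) = 8 - 4*A (U(W, A) = 2*(A*(-2) + 4) = 2*(-2*A + 4) = 2*(4 - 2*A) = 8 - 4*A)
q = -454 (q = 30*(-15) - 4 = -450 - 4 = -454)
U(b(3), -10) + q = (8 - 4*(-10)) - 454 = (8 + 40) - 454 = 48 - 454 = -406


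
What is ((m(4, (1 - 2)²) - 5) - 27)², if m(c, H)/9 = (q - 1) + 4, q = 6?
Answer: 2401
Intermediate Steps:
m(c, H) = 81 (m(c, H) = 9*((6 - 1) + 4) = 9*(5 + 4) = 9*9 = 81)
((m(4, (1 - 2)²) - 5) - 27)² = ((81 - 5) - 27)² = (76 - 27)² = 49² = 2401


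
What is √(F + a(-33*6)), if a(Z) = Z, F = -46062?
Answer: 6*I*√1285 ≈ 215.08*I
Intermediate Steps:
√(F + a(-33*6)) = √(-46062 - 33*6) = √(-46062 - 198) = √(-46260) = 6*I*√1285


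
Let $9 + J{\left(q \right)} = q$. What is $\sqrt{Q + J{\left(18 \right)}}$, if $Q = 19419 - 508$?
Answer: $2 \sqrt{4730} \approx 137.55$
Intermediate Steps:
$J{\left(q \right)} = -9 + q$
$Q = 18911$ ($Q = 19419 - 508 = 18911$)
$\sqrt{Q + J{\left(18 \right)}} = \sqrt{18911 + \left(-9 + 18\right)} = \sqrt{18911 + 9} = \sqrt{18920} = 2 \sqrt{4730}$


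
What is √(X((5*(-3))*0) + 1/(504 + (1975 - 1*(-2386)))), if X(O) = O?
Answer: √4865/4865 ≈ 0.014337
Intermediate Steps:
√(X((5*(-3))*0) + 1/(504 + (1975 - 1*(-2386)))) = √((5*(-3))*0 + 1/(504 + (1975 - 1*(-2386)))) = √(-15*0 + 1/(504 + (1975 + 2386))) = √(0 + 1/(504 + 4361)) = √(0 + 1/4865) = √(1/4865) = √4865/4865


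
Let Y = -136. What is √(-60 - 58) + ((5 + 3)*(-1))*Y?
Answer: 1088 + I*√118 ≈ 1088.0 + 10.863*I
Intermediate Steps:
√(-60 - 58) + ((5 + 3)*(-1))*Y = √(-60 - 58) + ((5 + 3)*(-1))*(-136) = √(-118) + (8*(-1))*(-136) = I*√118 - 8*(-136) = I*√118 + 1088 = 1088 + I*√118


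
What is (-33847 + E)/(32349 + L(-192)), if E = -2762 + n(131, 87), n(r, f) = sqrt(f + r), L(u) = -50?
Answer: -36609/32299 + sqrt(218)/32299 ≈ -1.1330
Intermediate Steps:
E = -2762 + sqrt(218) (E = -2762 + sqrt(87 + 131) = -2762 + sqrt(218) ≈ -2747.2)
(-33847 + E)/(32349 + L(-192)) = (-33847 + (-2762 + sqrt(218)))/(32349 - 50) = (-36609 + sqrt(218))/32299 = (-36609 + sqrt(218))*(1/32299) = -36609/32299 + sqrt(218)/32299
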